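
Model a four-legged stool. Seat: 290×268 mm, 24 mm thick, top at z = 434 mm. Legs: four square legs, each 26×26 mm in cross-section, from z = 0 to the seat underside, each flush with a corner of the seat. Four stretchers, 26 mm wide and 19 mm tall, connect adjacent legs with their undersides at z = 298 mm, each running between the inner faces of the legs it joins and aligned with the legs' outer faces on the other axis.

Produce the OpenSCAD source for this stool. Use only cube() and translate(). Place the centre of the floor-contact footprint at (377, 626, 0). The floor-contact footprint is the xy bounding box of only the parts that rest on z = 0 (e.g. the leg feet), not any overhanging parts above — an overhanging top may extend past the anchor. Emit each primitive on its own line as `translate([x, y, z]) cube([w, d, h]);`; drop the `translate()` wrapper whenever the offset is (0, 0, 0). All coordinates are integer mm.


translate([232, 492, 410]) cube([290, 268, 24]);
translate([232, 492, 0]) cube([26, 26, 410]);
translate([496, 492, 0]) cube([26, 26, 410]);
translate([232, 734, 0]) cube([26, 26, 410]);
translate([496, 734, 0]) cube([26, 26, 410]);
translate([258, 492, 298]) cube([238, 26, 19]);
translate([258, 734, 298]) cube([238, 26, 19]);
translate([232, 518, 298]) cube([26, 216, 19]);
translate([496, 518, 298]) cube([26, 216, 19]);


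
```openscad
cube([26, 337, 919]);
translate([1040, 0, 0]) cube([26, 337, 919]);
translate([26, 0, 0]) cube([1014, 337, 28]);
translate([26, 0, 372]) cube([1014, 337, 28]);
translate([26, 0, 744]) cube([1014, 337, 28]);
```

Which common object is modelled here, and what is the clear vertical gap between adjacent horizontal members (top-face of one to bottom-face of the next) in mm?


A bookshelf. The clear shelf gap is 344 mm.

Two tall side panels with 3 horizontal boards between them — a bookshelf. The first two shelf undersides are at z = 0 and z = 372; with shelf thickness 28, the clear gap is 372 − 0 − 28 = 344 mm.


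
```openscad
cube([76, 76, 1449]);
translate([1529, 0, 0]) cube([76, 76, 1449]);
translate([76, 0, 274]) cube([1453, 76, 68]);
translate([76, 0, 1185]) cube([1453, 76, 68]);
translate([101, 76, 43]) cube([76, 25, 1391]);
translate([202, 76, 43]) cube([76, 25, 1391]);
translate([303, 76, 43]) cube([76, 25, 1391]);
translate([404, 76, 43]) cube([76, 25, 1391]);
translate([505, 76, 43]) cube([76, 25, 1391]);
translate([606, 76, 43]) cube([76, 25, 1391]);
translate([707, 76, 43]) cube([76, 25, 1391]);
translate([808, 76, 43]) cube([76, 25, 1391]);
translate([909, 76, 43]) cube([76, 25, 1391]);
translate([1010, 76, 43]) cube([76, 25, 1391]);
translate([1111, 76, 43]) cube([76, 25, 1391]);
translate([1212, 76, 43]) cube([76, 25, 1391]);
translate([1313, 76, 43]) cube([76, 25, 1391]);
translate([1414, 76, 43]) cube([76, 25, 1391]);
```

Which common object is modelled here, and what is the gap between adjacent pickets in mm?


A fence section. The picket gap is 25 mm.

Two posts, two rails, 14 pickets — a fence section. Span 1453 mm holds 14 pickets of 76 mm with 15 equal gaps: ⌊(1453 − 14·76) / 15⌋ = 25 mm.


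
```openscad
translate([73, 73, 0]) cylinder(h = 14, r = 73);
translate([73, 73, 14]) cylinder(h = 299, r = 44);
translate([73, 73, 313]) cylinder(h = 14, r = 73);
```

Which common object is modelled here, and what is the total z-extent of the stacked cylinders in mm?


A spool. The overall height is 327 mm.

Three coaxial cylinders, large–small–large — a spool. Two 14 mm flanges and a 299 mm core give 14 + 299 + 14 = 327 mm.


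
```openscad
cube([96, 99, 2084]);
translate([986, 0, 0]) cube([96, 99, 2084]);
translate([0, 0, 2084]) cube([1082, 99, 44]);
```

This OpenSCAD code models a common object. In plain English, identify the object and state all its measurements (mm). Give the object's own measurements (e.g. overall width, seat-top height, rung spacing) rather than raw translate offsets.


A door frame. The clear opening is 890 mm wide and 2084 mm high. Two 96 mm wide jambs, 99 mm deep, stand either side of the opening from the floor to the top of the opening. A 44 mm thick head sits across the top of both jambs, spanning the full outside width of the frame.


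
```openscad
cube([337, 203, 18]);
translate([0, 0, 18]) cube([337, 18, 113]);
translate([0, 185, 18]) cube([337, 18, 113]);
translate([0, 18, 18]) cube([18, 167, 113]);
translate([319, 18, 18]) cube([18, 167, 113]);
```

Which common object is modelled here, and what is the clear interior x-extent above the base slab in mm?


An open box. The internal width is 301 mm.

A 337×203 base slab with four walls standing on it — an open box. The base is 337 mm wide and the walls are 18 mm thick, so the internal width is 337 − 2 × 18 = 301 mm.


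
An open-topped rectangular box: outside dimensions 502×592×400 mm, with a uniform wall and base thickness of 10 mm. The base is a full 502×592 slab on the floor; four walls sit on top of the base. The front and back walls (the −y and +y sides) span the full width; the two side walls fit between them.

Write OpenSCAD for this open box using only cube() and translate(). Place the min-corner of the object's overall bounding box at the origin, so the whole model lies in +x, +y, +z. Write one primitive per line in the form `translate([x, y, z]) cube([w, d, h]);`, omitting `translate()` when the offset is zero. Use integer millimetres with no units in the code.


cube([502, 592, 10]);
translate([0, 0, 10]) cube([502, 10, 390]);
translate([0, 582, 10]) cube([502, 10, 390]);
translate([0, 10, 10]) cube([10, 572, 390]);
translate([492, 10, 10]) cube([10, 572, 390]);


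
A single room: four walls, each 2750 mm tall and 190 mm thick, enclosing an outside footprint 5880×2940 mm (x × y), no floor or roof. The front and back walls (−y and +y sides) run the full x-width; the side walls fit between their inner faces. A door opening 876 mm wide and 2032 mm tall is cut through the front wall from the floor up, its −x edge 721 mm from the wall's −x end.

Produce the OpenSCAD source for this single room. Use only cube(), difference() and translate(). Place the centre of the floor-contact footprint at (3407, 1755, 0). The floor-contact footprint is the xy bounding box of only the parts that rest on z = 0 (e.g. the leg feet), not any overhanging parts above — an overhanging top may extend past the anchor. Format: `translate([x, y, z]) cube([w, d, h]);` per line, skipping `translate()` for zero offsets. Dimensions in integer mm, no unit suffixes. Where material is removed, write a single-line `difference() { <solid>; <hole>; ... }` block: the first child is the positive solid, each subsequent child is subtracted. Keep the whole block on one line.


difference() { translate([467, 285, 0]) cube([5880, 190, 2750]); translate([1188, 285, 0]) cube([876, 190, 2032]); }
translate([467, 3035, 0]) cube([5880, 190, 2750]);
translate([467, 475, 0]) cube([190, 2560, 2750]);
translate([6157, 475, 0]) cube([190, 2560, 2750]);


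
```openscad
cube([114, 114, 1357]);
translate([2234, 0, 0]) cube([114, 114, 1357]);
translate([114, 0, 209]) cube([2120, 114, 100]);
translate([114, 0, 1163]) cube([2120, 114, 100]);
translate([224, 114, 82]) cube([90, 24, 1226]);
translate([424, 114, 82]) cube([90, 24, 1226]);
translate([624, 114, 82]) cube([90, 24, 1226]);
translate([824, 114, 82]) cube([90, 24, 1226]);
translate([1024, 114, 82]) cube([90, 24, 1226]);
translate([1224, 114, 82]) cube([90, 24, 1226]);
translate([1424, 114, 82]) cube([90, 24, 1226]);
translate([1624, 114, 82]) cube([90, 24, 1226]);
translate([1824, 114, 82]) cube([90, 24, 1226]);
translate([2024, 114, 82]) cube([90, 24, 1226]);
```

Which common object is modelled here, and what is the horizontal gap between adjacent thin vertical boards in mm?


A fence section. The picket gap is 110 mm.

Two posts, two rails, 10 pickets — a fence section. Span 2120 mm holds 10 pickets of 90 mm with 11 equal gaps: ⌊(2120 − 10·90) / 11⌋ = 110 mm.


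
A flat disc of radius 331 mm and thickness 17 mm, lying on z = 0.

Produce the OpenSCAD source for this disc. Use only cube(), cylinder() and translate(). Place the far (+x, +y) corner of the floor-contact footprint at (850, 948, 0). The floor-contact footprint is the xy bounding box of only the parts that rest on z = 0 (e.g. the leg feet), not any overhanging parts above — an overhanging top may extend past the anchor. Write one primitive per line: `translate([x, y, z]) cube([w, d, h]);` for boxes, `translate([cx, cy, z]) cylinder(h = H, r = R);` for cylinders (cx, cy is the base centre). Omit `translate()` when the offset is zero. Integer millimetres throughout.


translate([519, 617, 0]) cylinder(h = 17, r = 331);


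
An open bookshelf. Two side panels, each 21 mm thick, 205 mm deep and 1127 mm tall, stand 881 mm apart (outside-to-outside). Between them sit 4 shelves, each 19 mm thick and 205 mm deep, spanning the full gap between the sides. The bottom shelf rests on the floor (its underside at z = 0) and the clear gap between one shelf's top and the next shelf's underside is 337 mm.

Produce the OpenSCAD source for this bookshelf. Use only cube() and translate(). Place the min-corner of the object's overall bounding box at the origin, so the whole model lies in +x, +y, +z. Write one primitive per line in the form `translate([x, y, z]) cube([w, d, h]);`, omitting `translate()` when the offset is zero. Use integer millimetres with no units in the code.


cube([21, 205, 1127]);
translate([860, 0, 0]) cube([21, 205, 1127]);
translate([21, 0, 0]) cube([839, 205, 19]);
translate([21, 0, 356]) cube([839, 205, 19]);
translate([21, 0, 712]) cube([839, 205, 19]);
translate([21, 0, 1068]) cube([839, 205, 19]);


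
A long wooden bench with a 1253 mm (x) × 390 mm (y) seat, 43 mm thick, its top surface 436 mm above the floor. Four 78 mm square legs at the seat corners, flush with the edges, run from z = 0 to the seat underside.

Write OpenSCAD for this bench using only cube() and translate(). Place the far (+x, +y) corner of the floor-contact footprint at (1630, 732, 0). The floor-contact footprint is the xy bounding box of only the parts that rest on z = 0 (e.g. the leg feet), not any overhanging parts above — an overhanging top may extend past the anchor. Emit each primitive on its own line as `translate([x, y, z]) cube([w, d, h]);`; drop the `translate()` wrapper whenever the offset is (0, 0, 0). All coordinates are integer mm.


translate([377, 342, 393]) cube([1253, 390, 43]);
translate([377, 342, 0]) cube([78, 78, 393]);
translate([377, 654, 0]) cube([78, 78, 393]);
translate([1552, 342, 0]) cube([78, 78, 393]);
translate([1552, 654, 0]) cube([78, 78, 393]);


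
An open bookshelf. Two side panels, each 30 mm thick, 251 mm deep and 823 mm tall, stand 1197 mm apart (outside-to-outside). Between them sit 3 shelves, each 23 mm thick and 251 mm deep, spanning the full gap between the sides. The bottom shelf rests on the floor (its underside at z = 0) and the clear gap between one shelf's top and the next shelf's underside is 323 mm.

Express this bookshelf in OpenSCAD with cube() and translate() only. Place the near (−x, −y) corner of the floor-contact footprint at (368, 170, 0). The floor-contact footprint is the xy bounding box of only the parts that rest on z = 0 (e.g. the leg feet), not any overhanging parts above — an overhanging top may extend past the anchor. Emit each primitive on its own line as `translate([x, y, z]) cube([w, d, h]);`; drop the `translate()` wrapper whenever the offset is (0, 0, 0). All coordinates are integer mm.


translate([368, 170, 0]) cube([30, 251, 823]);
translate([1535, 170, 0]) cube([30, 251, 823]);
translate([398, 170, 0]) cube([1137, 251, 23]);
translate([398, 170, 346]) cube([1137, 251, 23]);
translate([398, 170, 692]) cube([1137, 251, 23]);


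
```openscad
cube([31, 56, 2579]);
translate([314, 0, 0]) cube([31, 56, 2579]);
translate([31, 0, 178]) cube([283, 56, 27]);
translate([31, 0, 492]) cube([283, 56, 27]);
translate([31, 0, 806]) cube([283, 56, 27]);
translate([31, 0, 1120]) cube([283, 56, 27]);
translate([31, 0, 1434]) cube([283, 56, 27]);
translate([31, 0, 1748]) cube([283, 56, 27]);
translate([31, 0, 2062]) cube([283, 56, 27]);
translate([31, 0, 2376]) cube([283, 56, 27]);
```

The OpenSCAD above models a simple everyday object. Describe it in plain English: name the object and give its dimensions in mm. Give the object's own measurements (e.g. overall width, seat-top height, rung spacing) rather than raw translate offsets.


A straight ladder. Two 31×56 mm vertical rails, 2579 mm tall, stand 345 mm apart (outside-to-outside) with their front faces coplanar on the −y side. 8 rungs, each 56 mm deep and 27 mm tall, span between the inner faces of the rails, front faces flush with the rails. The lowest rung's underside is at z = 178 mm and rungs are spaced 314 mm apart (underside to underside).


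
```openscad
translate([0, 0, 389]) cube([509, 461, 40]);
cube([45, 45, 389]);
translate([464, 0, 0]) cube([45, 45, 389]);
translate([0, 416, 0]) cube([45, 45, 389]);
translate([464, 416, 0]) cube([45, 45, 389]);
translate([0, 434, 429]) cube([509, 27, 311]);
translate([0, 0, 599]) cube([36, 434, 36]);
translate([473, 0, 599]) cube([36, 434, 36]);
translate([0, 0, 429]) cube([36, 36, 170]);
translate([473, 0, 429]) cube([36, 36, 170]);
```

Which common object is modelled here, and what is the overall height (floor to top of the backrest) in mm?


A chair. The overall height is 740 mm.

A slab on four corner posts with a tall panel at the back — a chair. The seat slab sits at z = 389 with thickness 40, and the 311 mm backrest starts at the seat top, so the overall height is 389 + 40 + 311 = 740 mm.


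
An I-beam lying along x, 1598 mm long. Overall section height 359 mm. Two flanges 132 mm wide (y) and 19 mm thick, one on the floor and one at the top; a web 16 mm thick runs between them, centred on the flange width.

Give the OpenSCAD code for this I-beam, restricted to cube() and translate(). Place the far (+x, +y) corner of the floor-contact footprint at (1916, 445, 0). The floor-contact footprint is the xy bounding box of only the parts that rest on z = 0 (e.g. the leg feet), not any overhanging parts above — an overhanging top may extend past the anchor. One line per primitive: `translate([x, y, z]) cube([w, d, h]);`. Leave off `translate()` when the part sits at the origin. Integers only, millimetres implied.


translate([318, 313, 0]) cube([1598, 132, 19]);
translate([318, 371, 19]) cube([1598, 16, 321]);
translate([318, 313, 340]) cube([1598, 132, 19]);


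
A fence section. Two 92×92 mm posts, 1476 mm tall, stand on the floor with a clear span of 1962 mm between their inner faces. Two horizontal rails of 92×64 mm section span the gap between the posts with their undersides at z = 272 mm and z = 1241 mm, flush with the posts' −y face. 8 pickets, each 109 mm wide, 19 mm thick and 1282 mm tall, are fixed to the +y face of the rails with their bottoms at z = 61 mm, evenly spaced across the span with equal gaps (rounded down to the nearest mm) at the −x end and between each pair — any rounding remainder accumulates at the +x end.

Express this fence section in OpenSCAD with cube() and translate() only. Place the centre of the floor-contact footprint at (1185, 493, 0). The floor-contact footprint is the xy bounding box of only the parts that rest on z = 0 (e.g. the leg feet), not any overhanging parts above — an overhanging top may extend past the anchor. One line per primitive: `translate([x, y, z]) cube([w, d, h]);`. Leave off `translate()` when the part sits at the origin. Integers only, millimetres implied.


translate([112, 447, 0]) cube([92, 92, 1476]);
translate([2166, 447, 0]) cube([92, 92, 1476]);
translate([204, 447, 272]) cube([1962, 92, 64]);
translate([204, 447, 1241]) cube([1962, 92, 64]);
translate([325, 539, 61]) cube([109, 19, 1282]);
translate([555, 539, 61]) cube([109, 19, 1282]);
translate([785, 539, 61]) cube([109, 19, 1282]);
translate([1015, 539, 61]) cube([109, 19, 1282]);
translate([1245, 539, 61]) cube([109, 19, 1282]);
translate([1475, 539, 61]) cube([109, 19, 1282]);
translate([1705, 539, 61]) cube([109, 19, 1282]);
translate([1935, 539, 61]) cube([109, 19, 1282]);


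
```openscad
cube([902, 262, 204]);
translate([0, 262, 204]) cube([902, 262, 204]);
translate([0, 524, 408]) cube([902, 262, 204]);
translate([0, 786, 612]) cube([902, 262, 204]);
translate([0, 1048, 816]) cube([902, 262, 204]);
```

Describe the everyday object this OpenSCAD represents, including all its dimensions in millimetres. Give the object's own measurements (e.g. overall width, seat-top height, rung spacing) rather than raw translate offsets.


A straight staircase of 5 solid steps. Each step is 902 mm wide (x), 262 mm deep (y, the going) and 204 mm tall (the rise). The first step rests on the floor; each subsequent step sits one going further in +y and one rise higher in +z, directly behind and above the previous step with no overlap.


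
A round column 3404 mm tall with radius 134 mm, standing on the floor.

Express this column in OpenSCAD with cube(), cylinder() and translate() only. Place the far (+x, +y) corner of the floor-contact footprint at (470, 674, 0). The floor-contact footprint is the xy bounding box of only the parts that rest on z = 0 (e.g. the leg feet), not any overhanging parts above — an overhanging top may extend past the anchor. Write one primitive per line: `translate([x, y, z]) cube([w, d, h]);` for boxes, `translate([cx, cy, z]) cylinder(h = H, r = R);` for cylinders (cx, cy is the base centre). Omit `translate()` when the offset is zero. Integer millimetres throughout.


translate([336, 540, 0]) cylinder(h = 3404, r = 134);


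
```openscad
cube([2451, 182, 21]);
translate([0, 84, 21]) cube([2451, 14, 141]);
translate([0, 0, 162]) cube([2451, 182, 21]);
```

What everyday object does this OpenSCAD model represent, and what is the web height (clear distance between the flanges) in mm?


An I-beam. The web height is 141 mm.

Two wide flanges with a thin centred web — an I-beam. Overall 183 mm minus two 21 mm flanges gives a web of 183 − 2·21 = 141 mm.


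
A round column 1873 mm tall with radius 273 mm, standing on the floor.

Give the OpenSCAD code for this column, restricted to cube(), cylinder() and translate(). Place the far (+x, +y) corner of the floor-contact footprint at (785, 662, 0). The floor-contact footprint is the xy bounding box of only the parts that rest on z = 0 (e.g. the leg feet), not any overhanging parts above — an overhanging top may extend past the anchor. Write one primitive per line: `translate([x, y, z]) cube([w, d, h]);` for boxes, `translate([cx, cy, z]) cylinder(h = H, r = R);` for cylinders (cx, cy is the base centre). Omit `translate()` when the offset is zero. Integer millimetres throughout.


translate([512, 389, 0]) cylinder(h = 1873, r = 273);


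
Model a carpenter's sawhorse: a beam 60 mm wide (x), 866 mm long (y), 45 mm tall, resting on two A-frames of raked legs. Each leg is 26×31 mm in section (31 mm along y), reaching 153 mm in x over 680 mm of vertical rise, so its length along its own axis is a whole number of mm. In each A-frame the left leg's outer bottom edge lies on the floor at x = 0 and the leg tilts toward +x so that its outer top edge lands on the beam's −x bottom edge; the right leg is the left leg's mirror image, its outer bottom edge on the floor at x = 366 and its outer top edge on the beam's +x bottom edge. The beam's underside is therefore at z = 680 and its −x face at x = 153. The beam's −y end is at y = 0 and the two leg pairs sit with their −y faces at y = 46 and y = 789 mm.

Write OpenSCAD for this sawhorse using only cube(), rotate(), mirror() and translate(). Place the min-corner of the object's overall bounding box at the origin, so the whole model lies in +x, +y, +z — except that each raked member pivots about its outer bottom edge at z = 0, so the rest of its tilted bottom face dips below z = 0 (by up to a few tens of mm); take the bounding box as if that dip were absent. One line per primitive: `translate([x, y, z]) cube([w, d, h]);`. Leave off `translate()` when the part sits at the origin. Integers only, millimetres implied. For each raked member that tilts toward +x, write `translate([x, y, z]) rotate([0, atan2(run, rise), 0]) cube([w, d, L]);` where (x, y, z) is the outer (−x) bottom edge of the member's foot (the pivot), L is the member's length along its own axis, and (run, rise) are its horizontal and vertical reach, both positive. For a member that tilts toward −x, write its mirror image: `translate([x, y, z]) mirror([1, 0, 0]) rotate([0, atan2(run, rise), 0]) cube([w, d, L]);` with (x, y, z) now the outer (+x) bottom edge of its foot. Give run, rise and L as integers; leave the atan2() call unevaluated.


translate([153, 0, 680]) cube([60, 866, 45]);
translate([0, 46, 0]) rotate([0, atan2(153, 680), 0]) cube([26, 31, 697]);
translate([366, 46, 0]) mirror([1, 0, 0]) rotate([0, atan2(153, 680), 0]) cube([26, 31, 697]);
translate([0, 789, 0]) rotate([0, atan2(153, 680), 0]) cube([26, 31, 697]);
translate([366, 789, 0]) mirror([1, 0, 0]) rotate([0, atan2(153, 680), 0]) cube([26, 31, 697]);


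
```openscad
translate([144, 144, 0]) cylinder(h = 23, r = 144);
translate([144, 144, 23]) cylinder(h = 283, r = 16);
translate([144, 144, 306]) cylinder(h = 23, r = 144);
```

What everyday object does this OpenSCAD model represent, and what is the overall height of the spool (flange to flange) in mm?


A spool. The overall height is 329 mm.

Three coaxial cylinders, large–small–large — a spool. Two 23 mm flanges and a 283 mm core give 23 + 283 + 23 = 329 mm.


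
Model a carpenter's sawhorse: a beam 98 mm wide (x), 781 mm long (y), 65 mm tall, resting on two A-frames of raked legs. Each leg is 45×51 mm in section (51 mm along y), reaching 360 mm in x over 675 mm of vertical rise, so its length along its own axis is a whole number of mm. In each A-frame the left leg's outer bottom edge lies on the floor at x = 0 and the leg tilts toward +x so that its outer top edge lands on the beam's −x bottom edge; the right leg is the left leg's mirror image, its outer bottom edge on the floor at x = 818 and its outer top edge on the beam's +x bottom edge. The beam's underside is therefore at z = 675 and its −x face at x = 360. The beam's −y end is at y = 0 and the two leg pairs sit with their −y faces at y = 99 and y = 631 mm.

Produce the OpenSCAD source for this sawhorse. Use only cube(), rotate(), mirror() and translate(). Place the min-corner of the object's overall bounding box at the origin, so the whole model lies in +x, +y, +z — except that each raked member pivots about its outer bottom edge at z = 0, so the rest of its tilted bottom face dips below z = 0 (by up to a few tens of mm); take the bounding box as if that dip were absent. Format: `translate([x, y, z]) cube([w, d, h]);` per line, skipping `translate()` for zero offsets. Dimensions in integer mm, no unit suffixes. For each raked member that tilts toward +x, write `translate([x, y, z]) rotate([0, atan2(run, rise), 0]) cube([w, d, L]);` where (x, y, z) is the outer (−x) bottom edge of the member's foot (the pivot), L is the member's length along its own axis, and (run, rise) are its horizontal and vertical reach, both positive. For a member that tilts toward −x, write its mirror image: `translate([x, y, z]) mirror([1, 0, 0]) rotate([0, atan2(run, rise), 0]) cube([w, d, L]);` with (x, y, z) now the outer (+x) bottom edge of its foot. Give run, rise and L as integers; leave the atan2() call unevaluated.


translate([360, 0, 675]) cube([98, 781, 65]);
translate([0, 99, 0]) rotate([0, atan2(360, 675), 0]) cube([45, 51, 765]);
translate([818, 99, 0]) mirror([1, 0, 0]) rotate([0, atan2(360, 675), 0]) cube([45, 51, 765]);
translate([0, 631, 0]) rotate([0, atan2(360, 675), 0]) cube([45, 51, 765]);
translate([818, 631, 0]) mirror([1, 0, 0]) rotate([0, atan2(360, 675), 0]) cube([45, 51, 765]);


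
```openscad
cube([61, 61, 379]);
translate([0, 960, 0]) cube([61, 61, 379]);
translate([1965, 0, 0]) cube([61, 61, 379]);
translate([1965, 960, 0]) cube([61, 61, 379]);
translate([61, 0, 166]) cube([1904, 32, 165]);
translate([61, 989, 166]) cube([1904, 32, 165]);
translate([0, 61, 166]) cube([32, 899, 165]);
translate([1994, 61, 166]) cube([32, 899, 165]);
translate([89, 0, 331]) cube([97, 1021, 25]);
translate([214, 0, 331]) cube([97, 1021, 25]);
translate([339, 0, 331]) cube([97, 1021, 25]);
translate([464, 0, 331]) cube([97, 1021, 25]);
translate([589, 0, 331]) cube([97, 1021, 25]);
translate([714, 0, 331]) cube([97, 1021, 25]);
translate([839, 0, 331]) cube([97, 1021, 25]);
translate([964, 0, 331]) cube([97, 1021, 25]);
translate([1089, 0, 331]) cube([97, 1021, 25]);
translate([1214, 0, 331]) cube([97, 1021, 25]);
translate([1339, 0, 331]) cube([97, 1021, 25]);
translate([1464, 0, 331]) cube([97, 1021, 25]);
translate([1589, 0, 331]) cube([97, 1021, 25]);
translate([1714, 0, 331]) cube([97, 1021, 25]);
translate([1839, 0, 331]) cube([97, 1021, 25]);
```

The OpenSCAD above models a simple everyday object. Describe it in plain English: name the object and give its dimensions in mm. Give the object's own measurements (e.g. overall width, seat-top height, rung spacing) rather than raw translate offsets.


A bed frame 2026 mm long (x) by 1021 mm wide (y). Four 61×61 mm corner posts, 379 mm tall, at the corners of the footprint. Four rails of 32 mm thickness and 165 mm height run between adjacent posts with their undersides at z = 166 mm, their outer faces flush with the outside of the frame (the two x-running rails run between the posts' inner faces; the two y-running rails run between the posts' inner faces). 15 slats, each 97 mm wide (x) and 25 mm thick, lie across the top of the two x-running rails, running the full 1021 mm width of the frame in y; along x they sit between the end posts with a 28 mm gap after the −x posts and between neighbouring slats, leaving 29 mm before the +x posts.


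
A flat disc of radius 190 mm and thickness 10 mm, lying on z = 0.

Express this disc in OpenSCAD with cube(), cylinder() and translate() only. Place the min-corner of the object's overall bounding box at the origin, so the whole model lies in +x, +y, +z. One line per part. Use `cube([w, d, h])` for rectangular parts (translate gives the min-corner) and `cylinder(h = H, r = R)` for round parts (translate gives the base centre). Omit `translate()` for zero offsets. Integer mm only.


translate([190, 190, 0]) cylinder(h = 10, r = 190);


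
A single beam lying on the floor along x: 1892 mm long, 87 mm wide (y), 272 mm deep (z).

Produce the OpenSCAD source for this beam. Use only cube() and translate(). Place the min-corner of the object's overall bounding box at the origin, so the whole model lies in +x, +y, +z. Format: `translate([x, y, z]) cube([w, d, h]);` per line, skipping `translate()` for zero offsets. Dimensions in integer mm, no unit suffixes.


cube([1892, 87, 272]);


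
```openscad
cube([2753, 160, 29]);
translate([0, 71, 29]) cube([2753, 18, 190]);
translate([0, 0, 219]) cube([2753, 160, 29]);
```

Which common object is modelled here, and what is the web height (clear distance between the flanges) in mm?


An I-beam. The web height is 190 mm.

Two wide flanges with a thin centred web — an I-beam. Overall 248 mm minus two 29 mm flanges gives a web of 248 − 2·29 = 190 mm.


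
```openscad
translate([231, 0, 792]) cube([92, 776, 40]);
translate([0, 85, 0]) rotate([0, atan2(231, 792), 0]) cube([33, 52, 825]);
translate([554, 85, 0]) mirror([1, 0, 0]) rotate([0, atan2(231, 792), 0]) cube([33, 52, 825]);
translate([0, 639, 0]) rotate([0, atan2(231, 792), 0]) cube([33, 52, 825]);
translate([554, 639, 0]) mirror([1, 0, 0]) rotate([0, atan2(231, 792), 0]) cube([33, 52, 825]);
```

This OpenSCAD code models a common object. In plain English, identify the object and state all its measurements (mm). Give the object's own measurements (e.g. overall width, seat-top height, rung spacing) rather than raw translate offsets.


A sawhorse. A 92×776×40 mm beam (x, y, z) sits on two A-frame leg pairs. Each pair is two raked legs of 33×52 mm section (52 mm along y) splaying symmetrically in x. Each leg rises 792 mm vertically over 231 mm of horizontal reach and is 825 mm long along its own axis. Every leg's outer bottom edge rests on the floor and its outer top edge meets a bottom edge of the beam — the left legs (tilting toward +x) meet the beam's −x bottom edge, the right legs (their mirror images, tilting toward −x) meet its +x bottom edge — so the leg tops tuck under the beam, the beam's underside is 792 mm above the floor, and the feet are 554 mm apart outside-to-outside with the beam centred between them. The two leg pairs are set in 85 mm from either end of the beam.


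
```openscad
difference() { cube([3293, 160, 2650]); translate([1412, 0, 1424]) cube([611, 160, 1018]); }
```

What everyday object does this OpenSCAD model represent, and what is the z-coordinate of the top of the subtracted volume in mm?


A wall with a window opening. The window head height is 2442 mm.

A wall with a rectangular opening subtracted — a window. Sill at z = 1424, opening 1018 mm tall, so the head is at 1424 + 1018 = 2442 mm.


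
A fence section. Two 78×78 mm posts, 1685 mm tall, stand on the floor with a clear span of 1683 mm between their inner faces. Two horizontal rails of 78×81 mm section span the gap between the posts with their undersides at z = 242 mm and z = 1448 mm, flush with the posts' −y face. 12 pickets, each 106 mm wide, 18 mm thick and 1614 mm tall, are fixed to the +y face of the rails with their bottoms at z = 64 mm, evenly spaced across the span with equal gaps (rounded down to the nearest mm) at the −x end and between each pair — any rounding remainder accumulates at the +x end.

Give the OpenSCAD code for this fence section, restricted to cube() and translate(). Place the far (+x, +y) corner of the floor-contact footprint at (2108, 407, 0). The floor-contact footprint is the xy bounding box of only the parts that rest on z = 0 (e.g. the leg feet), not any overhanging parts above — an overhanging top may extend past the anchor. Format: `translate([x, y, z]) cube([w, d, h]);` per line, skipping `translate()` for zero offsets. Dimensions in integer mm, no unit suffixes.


translate([269, 329, 0]) cube([78, 78, 1685]);
translate([2030, 329, 0]) cube([78, 78, 1685]);
translate([347, 329, 242]) cube([1683, 78, 81]);
translate([347, 329, 1448]) cube([1683, 78, 81]);
translate([378, 407, 64]) cube([106, 18, 1614]);
translate([515, 407, 64]) cube([106, 18, 1614]);
translate([652, 407, 64]) cube([106, 18, 1614]);
translate([789, 407, 64]) cube([106, 18, 1614]);
translate([926, 407, 64]) cube([106, 18, 1614]);
translate([1063, 407, 64]) cube([106, 18, 1614]);
translate([1200, 407, 64]) cube([106, 18, 1614]);
translate([1337, 407, 64]) cube([106, 18, 1614]);
translate([1474, 407, 64]) cube([106, 18, 1614]);
translate([1611, 407, 64]) cube([106, 18, 1614]);
translate([1748, 407, 64]) cube([106, 18, 1614]);
translate([1885, 407, 64]) cube([106, 18, 1614]);


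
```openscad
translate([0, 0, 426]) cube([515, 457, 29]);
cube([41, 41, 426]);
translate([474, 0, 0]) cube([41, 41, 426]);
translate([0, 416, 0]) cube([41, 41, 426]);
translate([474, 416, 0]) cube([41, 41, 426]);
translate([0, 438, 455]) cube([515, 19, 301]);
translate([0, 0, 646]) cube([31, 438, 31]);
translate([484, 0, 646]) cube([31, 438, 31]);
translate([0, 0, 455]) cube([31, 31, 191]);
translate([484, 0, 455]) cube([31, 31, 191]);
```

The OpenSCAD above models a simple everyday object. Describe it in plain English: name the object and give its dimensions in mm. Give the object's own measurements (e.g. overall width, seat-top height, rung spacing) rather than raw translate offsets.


A chair. The seat is a 515×457×29 mm slab with its top at z = 455 mm, on four 41×41 mm corner legs (flush with the seat edges, standing on z = 0). A flat backrest 19 mm thick, 301 mm tall, spans the full seat width and rises from the seat top along its +y edge, rear face flush with the rear of the seat. Two armrests of 31×31 mm section run along each side from the seat's front edge to the front of the backrest, top faces 222 mm above the seat top and outer faces flush with the seat's x-edges; a 31×31 mm post under the front of each armrest stands on the seat at the front corner.


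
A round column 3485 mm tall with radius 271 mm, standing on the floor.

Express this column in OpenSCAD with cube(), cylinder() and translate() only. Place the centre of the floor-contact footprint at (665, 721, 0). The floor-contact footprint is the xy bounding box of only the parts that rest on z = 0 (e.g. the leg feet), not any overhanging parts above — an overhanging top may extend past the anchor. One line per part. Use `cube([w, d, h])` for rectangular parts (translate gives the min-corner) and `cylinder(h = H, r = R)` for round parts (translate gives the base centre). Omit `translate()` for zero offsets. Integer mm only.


translate([665, 721, 0]) cylinder(h = 3485, r = 271);


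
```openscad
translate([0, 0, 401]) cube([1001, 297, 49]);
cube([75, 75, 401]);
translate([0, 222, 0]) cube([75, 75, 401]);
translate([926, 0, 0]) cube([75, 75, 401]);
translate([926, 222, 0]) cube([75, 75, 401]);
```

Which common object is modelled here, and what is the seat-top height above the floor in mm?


A bench. The seat-top height is 450 mm.

A long slab on four corner posts — a bench. The slab sits at z = 401 with thickness 49, so the top is 401 + 49 = 450 mm.


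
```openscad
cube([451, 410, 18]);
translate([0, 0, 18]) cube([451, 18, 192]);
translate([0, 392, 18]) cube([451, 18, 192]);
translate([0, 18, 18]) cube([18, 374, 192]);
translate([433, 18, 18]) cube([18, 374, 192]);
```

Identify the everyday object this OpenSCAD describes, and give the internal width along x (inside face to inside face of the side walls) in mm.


An open box. The internal width is 415 mm.

A 451×410 base slab with four walls standing on it — an open box. The base is 451 mm wide and the walls are 18 mm thick, so the internal width is 451 − 2 × 18 = 415 mm.


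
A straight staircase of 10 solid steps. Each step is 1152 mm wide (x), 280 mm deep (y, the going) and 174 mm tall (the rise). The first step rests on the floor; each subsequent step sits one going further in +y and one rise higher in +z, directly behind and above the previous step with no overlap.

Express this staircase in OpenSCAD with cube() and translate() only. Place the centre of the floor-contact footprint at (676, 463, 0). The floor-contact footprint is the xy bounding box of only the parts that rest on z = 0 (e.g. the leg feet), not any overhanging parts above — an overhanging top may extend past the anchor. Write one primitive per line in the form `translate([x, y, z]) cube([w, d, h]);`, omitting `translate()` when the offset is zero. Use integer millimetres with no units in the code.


translate([100, 323, 0]) cube([1152, 280, 174]);
translate([100, 603, 174]) cube([1152, 280, 174]);
translate([100, 883, 348]) cube([1152, 280, 174]);
translate([100, 1163, 522]) cube([1152, 280, 174]);
translate([100, 1443, 696]) cube([1152, 280, 174]);
translate([100, 1723, 870]) cube([1152, 280, 174]);
translate([100, 2003, 1044]) cube([1152, 280, 174]);
translate([100, 2283, 1218]) cube([1152, 280, 174]);
translate([100, 2563, 1392]) cube([1152, 280, 174]);
translate([100, 2843, 1566]) cube([1152, 280, 174]);


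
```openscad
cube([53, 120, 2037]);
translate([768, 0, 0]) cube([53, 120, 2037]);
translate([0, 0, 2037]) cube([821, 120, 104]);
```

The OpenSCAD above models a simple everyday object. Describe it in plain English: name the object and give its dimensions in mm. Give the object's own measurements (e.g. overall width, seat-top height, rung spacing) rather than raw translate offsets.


A door frame. The clear opening is 715 mm wide and 2037 mm high. Two 53 mm wide jambs, 120 mm deep, stand either side of the opening from the floor to the top of the opening. A 104 mm thick head sits across the top of both jambs, spanning the full outside width of the frame.


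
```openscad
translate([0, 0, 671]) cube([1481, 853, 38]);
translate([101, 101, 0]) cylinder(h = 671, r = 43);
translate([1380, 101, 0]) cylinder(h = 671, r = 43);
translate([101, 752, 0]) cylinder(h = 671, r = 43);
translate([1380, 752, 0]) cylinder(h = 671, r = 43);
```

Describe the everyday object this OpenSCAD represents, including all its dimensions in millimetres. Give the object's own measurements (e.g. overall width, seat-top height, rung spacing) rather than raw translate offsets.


A table: top 1481 mm (x) × 853 mm (y), 38 mm thick, upper face at z = 709 mm, on four round legs of 86 mm diameter, each leg's bounding box inset 58 mm from the nearest pair of top edges from z = 0 to the bottom of the top.


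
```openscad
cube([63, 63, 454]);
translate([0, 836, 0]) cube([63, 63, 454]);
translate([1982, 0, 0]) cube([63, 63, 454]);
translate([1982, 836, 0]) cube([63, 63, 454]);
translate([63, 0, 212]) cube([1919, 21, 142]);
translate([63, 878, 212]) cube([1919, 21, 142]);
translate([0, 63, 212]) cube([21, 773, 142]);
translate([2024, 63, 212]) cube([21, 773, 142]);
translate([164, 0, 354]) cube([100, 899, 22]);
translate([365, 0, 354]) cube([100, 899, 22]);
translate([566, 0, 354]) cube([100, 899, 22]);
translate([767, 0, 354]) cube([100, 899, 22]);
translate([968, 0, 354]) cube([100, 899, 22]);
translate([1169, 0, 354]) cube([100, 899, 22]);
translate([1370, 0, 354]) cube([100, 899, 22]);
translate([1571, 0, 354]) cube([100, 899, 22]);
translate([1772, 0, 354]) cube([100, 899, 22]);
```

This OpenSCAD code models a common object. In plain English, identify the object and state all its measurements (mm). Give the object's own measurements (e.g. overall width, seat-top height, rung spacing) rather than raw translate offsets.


A bed frame 2045 mm long (x) by 899 mm wide (y). Four 63×63 mm corner posts, 454 mm tall, at the corners of the footprint. Four rails of 21 mm thickness and 142 mm height run between adjacent posts with their undersides at z = 212 mm, their outer faces flush with the outside of the frame (the two x-running rails run between the posts' inner faces; the two y-running rails run between the posts' inner faces). 9 slats, each 100 mm wide (x) and 22 mm thick, lie across the top of the two x-running rails, running the full 899 mm width of the frame in y; along x they sit between the end posts with a 101 mm gap after the −x posts and between neighbouring slats, leaving 110 mm before the +x posts.


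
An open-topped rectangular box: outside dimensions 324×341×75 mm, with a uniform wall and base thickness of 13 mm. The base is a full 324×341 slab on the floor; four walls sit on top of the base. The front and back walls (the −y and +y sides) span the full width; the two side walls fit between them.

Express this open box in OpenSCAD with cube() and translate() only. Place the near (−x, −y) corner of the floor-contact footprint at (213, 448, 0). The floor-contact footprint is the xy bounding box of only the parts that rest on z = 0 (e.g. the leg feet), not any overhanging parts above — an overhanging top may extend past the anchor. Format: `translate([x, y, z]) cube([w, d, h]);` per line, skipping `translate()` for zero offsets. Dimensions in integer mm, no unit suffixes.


translate([213, 448, 0]) cube([324, 341, 13]);
translate([213, 448, 13]) cube([324, 13, 62]);
translate([213, 776, 13]) cube([324, 13, 62]);
translate([213, 461, 13]) cube([13, 315, 62]);
translate([524, 461, 13]) cube([13, 315, 62]);


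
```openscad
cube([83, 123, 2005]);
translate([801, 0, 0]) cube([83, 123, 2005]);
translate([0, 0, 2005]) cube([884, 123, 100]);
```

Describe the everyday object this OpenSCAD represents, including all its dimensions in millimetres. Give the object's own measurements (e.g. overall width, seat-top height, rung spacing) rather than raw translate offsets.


A door frame. The clear opening is 718 mm wide and 2005 mm high. Two 83 mm wide jambs, 123 mm deep, stand either side of the opening from the floor to the top of the opening. A 100 mm thick head sits across the top of both jambs, spanning the full outside width of the frame.
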